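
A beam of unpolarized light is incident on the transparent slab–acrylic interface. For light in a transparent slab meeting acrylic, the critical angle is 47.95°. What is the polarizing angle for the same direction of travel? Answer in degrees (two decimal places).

n₂/n₁ = sin θ_c = sin 47.95° = 0.7426.
tan θ_B equals the same ratio, so θ_B = arctan(0.7426) = 36.60°.

θ_B ≈ 36.60°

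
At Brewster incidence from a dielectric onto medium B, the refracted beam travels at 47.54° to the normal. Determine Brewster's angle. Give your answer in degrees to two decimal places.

Since the reflected and refracted rays are at right angles at the polarizing angle, θ_B + θ_t = 90°.
So θ_B = 90° − θ_t = 90° − 47.54° = 42.46°.

θ_B ≈ 42.46°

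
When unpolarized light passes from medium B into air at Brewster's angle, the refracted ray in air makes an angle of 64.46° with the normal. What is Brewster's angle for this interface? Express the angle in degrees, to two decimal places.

θ_B ≈ 25.54°

At Brewster's angle the reflected and refracted rays are perpendicular, so θ_B + θ_t = 90°.
So θ_B = 90° − θ_t = 90° − 64.46° = 25.54°.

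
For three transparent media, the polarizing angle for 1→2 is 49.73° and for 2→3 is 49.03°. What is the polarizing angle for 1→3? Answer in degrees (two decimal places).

θ_B ≈ 53.66°

Each Brewster angle gives a ratio: n₂/n₁ = tan 49.73° = 1.1804, n₃/n₂ = tan 49.03° = 1.1516.
So n₃/n₁ = (n₂/n₁)(n₃/n₂) = 1.1804 × 1.1516 = 1.3593.
θ_B(1→3) = arctan(1.3593) = 53.66°.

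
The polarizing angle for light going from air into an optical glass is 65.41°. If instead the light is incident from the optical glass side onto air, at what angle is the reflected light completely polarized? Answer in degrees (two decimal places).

Reversing the direction swaps n₁ and n₂, so tan θ_B' = 1/tan θ_B and θ_B' = 90° − θ_B.
Hence θ_B' = 90° − 65.41° = 24.59°.

θ_B' ≈ 24.59°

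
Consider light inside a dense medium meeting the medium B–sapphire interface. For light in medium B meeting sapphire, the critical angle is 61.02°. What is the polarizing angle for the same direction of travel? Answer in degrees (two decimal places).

sin θ_c = n₂/n₁, so n₂/n₁ = sin 61.02° = 0.8748.
Brewster: tan θ_B = n₂/n₁ = 0.8748.
θ_B = arctan(0.8748) = 41.18°.

θ_B ≈ 41.18°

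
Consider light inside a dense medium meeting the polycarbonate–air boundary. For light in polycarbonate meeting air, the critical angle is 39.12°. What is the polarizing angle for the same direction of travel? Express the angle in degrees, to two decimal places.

n₂/n₁ = sin θ_c = sin 39.12° = 0.6309.
tan θ_B equals the same ratio, so θ_B = arctan(0.6309) = 32.25°.

θ_B ≈ 32.25°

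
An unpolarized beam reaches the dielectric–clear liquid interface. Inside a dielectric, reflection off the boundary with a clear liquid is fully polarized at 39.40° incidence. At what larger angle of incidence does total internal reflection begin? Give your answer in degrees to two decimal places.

n₂/n₁ = tan 39.40° = 0.8214; the critical angle satisfies sin θ_c = n₂/n₁.
θ_c = arcsin(0.8214) = 55.23°.

θ_c ≈ 55.23°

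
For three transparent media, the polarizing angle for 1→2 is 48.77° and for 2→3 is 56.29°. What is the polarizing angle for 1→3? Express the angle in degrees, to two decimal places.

θ_B ≈ 59.69°

tan θ_B(1→2) = n₂/n₁ = tan 48.77° = 1.1411.
tan θ_B(2→3) = n₃/n₂ = tan 56.29° = 1.4989.
So n₃/n₁ = (n₂/n₁)(n₃/n₂) = 1.1411 × 1.4989 = 1.7103.
θ_B(1→3) = arctan(1.7103) = 59.69°.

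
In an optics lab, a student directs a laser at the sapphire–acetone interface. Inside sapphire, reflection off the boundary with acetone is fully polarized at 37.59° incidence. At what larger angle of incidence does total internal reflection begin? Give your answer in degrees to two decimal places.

θ_c ≈ 50.34°

n₂/n₁ = tan 37.59° = 0.7698; the critical angle satisfies sin θ_c = n₂/n₁.
θ_c = arcsin(0.7698) = 50.34°.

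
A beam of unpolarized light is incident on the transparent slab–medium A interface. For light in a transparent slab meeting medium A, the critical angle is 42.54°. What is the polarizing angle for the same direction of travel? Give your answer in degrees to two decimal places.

sin θ_c = n₂/n₁, so n₂/n₁ = sin 42.54° = 0.6761.
Brewster: tan θ_B = n₂/n₁ = 0.6761.
θ_B = arctan(0.6761) = 34.06°.

θ_B ≈ 34.06°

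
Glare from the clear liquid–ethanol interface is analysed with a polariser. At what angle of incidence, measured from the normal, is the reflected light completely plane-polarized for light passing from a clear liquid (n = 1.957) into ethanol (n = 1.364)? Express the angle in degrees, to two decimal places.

θ_B ≈ 34.88°

The reflected p-component vanishes when tan θ_B = n₂/n₁.
tan θ_B = n₂/n₁ = 1.364/1.957 = 0.6970.
θ_B = arctan(0.6970) = 34.88°.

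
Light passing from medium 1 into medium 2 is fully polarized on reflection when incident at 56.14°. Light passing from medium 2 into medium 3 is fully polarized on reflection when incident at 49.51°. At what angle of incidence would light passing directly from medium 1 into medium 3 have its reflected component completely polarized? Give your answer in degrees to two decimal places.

n₂/n₁ = tan 56.14° = 1.4904 and n₃/n₂ = tan 49.51° = 1.1713.
Multiplying, n₃/n₁ = 1.4904 × 1.1713 = 1.7457, and θ_B(1→3) = arctan 1.7457 = 60.19°.

θ_B ≈ 60.19°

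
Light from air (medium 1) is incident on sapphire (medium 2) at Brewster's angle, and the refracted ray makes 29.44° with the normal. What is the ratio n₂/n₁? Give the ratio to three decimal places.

n₂/n₁ ≈ 1.772

At Brewster incidence θ_B = 90° − θ_t = 90° − 29.44° = 60.56°.
Then n₂/n₁ = tan θ_B = tan 60.56° = 1.772.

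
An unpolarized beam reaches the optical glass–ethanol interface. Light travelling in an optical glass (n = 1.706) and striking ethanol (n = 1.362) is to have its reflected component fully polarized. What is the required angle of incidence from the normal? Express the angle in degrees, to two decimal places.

θ_B ≈ 38.60°

Brewster's condition: tan θ_B = n₂/n₁ = 1.362/1.706 = 0.7984.
θ_B = arctan(0.7984) = 38.60°.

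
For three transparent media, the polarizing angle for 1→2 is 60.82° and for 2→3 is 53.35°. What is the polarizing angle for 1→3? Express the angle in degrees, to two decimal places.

Each Brewster angle gives a ratio: n₂/n₁ = tan 60.82° = 1.7908, n₃/n₂ = tan 53.35° = 1.3440.
So n₃/n₁ = (n₂/n₁)(n₃/n₂) = 1.7908 × 1.3440 = 2.4069.
θ_B(1→3) = arctan(2.4069) = 67.44°.

θ_B ≈ 67.44°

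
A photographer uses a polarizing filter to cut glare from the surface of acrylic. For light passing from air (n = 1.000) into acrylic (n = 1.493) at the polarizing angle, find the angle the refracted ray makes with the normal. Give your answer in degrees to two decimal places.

θ_t ≈ 33.81°

First find Brewster's angle: tan θ_B = 1.493/1.000 = 1.4930, giving θ_B = 56.19°.
At Brewster's angle the reflected and refracted rays are perpendicular, so θ_t = 90° − θ_B = 90° − 56.19° = 33.81°.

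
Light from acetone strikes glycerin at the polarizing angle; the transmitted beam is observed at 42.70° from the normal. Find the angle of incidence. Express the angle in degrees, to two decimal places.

θ_B ≈ 47.30°

At Brewster's angle the reflected and refracted rays are perpendicular, so θ_B + θ_t = 90°.
So θ_B = 90° − θ_t = 90° − 42.70° = 47.30°.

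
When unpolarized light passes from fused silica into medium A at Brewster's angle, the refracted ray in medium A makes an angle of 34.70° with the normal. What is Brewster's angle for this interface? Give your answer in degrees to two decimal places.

θ_B ≈ 55.30°

Brewster's condition makes the reflected and refracted beams perpendicular: θ_B + θ_t = 90°.
θ_B = 90° − 34.70° = 55.30°.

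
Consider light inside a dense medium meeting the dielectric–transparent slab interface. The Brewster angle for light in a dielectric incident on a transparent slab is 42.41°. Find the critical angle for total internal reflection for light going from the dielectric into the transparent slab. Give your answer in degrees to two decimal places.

θ_c ≈ 65.99°

tan θ_B = n₂/n₁ = tan 42.41° = 0.9134.
Total internal reflection: sin θ_c = n₂/n₁ = 0.9134.
θ_c = arcsin(0.9134) = 65.99°.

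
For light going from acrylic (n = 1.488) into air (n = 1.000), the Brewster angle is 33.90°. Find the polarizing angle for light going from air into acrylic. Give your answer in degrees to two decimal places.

The two Brewster angles are complementary: θ_B' = 90° − θ_B = 90° − 33.90° = 56.10°.

θ_B' ≈ 56.10°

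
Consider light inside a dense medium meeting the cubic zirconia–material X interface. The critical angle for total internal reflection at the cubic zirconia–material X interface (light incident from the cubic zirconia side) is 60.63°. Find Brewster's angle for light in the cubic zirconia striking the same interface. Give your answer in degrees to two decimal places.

sin θ_c = n₂/n₁, so n₂/n₁ = sin 60.63° = 0.8715.
Brewster: tan θ_B = n₂/n₁ = 0.8715.
θ_B = arctan(0.8715) = 41.07°.

θ_B ≈ 41.07°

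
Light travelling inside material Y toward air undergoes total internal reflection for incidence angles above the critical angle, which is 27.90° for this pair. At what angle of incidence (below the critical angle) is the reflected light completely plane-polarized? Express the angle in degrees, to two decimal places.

θ_B ≈ 25.08°

At the critical angle sin θ_c = n₂/n₁, giving n₂/n₁ = sin 27.90° = 0.4679.
Then tan θ_B = n₂/n₁ = 0.4679, so θ_B = arctan 0.4679 = 25.08°.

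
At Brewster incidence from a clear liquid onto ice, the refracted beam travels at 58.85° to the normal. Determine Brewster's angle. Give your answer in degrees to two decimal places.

θ_B ≈ 31.15°

Since the reflected and refracted rays are at right angles at the polarizing angle, θ_B + θ_t = 90°.
θ_B = 90° − 58.85° = 31.15°.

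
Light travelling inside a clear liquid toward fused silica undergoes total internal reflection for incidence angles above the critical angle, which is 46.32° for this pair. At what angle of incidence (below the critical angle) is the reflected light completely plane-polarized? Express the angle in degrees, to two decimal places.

θ_B ≈ 35.87°

At the critical angle sin θ_c = n₂/n₁, giving n₂/n₁ = sin 46.32° = 0.7232.
Then tan θ_B = n₂/n₁ = 0.7232, so θ_B = arctan 0.7232 = 35.87°.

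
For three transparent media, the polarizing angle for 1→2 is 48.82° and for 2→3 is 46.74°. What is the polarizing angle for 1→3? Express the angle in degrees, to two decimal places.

θ_B ≈ 50.54°

Each Brewster angle gives a ratio: n₂/n₁ = tan 48.82° = 1.1431, n₃/n₂ = tan 46.74° = 1.0627.
Multiplying, n₃/n₁ = 1.1431 × 1.0627 = 1.2147, and θ_B(1→3) = arctan 1.2147 = 50.54°.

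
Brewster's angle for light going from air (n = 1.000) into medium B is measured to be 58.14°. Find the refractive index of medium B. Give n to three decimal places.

Full polarization of the reflected beam means tan θ_B = n₂/n₁, where n₁ is the incident medium (air).
n₂ = n₁ tan θ_B = 1.000 × tan 58.14° = 1.609.

n ≈ 1.609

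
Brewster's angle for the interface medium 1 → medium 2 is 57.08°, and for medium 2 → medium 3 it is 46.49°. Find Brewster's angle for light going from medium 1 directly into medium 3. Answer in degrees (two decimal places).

tan θ_B(1→2) = n₂/n₁ = tan 57.08° = 1.5446.
tan θ_B(2→3) = n₃/n₂ = tan 46.49° = 1.0534.
n₃/n₁ = 1.6271. Then tan θ_B(1→3) = n₃/n₁, so θ_B(1→3) = arctan(1.6271) = 58.43°.

θ_B ≈ 58.43°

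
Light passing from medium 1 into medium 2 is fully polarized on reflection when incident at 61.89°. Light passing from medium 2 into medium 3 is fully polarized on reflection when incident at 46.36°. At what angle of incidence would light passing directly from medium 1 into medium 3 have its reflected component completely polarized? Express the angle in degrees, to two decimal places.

θ_B ≈ 63.01°

n₂/n₁ = tan 61.89° = 1.8720 and n₃/n₂ = tan 46.36° = 1.0486.
n₃/n₁ = 1.9631. Then tan θ_B(1→3) = n₃/n₁, so θ_B(1→3) = arctan(1.9631) = 63.01°.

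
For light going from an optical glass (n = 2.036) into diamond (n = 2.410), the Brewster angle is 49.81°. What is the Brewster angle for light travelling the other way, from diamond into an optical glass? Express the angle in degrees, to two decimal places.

The two Brewster angles are complementary: θ_B' = 90° − θ_B = 90° − 49.81° = 40.19°.

θ_B' ≈ 40.19°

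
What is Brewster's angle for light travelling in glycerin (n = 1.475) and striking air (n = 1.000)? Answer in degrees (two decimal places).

At Brewster's angle the reflected and refracted rays are perpendicular, which with Snell's law gives tan θ_B = n₂/n₁.
Here n₂/n₁ = 1.000/1.475 = 0.6780, and Brewster's law gives tan θ_B = n₂/n₁.
So θ_B = arctan 0.6780 = 34.14°.

θ_B ≈ 34.14°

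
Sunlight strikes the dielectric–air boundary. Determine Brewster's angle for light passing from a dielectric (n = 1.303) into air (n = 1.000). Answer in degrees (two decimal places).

The reflected p-component vanishes when tan θ_B = n₂/n₁.
tan θ_B = n₂/n₁ = 1.000/1.303 = 0.7675. Taking the arctangent, θ_B = 37.50°.

θ_B ≈ 37.50°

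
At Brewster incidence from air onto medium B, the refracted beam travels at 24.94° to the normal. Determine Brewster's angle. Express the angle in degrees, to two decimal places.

θ_B ≈ 65.06°

Brewster's condition makes the reflected and refracted beams perpendicular: θ_B + θ_t = 90°.
θ_B = 90° − 24.94° = 65.06°.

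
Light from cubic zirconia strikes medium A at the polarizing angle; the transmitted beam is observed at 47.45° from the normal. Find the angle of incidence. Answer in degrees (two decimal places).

Brewster's condition makes the reflected and refracted beams perpendicular: θ_B + θ_t = 90°.
θ_B = 90° − 47.45° = 42.55°.

θ_B ≈ 42.55°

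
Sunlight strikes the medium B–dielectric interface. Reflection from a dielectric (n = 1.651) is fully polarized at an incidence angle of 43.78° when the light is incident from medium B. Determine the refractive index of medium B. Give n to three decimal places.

n ≈ 1.723

At Brewster's angle, tan θ_B = n₂/n₁ with n₁ on the incident side (medium B) and n₂ on the transmitted side (a dielectric).
n₁ = n₂ / tan θ_B = 1.651 / tan 43.78° = 1.723.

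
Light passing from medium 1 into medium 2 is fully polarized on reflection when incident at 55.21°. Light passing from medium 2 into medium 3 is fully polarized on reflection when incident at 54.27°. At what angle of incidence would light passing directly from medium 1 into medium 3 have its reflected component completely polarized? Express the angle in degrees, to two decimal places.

tan θ_B(1→2) = n₂/n₁ = tan 55.21° = 1.4393.
tan θ_B(2→3) = n₃/n₂ = tan 54.27° = 1.3901.
Multiplying, n₃/n₁ = 1.4393 × 1.3901 = 2.0009, and θ_B(1→3) = arctan 2.0009 = 63.44°.

θ_B ≈ 63.44°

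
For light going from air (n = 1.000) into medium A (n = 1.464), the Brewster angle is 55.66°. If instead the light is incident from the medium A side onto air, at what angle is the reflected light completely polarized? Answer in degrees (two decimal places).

Reversing the direction swaps n₁ and n₂, so tan θ_B' = 1/tan θ_B and θ_B' = 90° − θ_B.
Hence θ_B' = 90° − 55.66° = 34.34°.

θ_B' ≈ 34.34°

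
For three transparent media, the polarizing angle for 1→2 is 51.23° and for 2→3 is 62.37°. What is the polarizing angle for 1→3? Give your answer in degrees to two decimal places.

θ_B ≈ 67.20°

Each Brewster angle gives a ratio: n₂/n₁ = tan 51.23° = 1.2451, n₃/n₂ = tan 62.37° = 1.9104.
n₃/n₁ = 2.3786. Then tan θ_B(1→3) = n₃/n₁, so θ_B(1→3) = arctan(2.3786) = 67.20°.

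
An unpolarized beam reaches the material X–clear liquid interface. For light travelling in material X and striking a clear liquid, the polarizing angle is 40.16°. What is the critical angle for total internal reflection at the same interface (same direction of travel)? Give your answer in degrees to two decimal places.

tan θ_B = n₂/n₁ = tan 40.16° = 0.8439.
Total internal reflection: sin θ_c = n₂/n₁ = 0.8439.
θ_c = arcsin(0.8439) = 57.55°.

θ_c ≈ 57.55°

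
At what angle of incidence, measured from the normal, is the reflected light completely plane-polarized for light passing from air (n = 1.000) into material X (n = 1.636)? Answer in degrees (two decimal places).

θ_B ≈ 58.56°

tan θ_B = n₂/n₁ = 1.636/1.000 = 1.6360.
θ_B = arctan(1.6360) = 58.56°.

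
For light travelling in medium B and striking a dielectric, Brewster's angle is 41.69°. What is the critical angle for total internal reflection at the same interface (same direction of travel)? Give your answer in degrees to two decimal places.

θ_c ≈ 62.96°

From Brewster, n₂/n₁ = tan θ_B = tan 41.69° = 0.8907.
Then sin θ_c = n₂/n₁ = 0.8907, so θ_c = arcsin 0.8907 = 62.96°.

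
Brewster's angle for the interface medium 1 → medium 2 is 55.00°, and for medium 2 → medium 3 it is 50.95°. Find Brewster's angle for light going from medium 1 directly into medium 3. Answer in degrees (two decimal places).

tan θ_B(1→2) = n₂/n₁ = tan 55.00° = 1.4281.
tan θ_B(2→3) = n₃/n₂ = tan 50.95° = 1.2327.
Multiplying, n₃/n₁ = 1.4281 × 1.2327 = 1.7605, and θ_B(1→3) = arctan 1.7605 = 60.40°.

θ_B ≈ 60.40°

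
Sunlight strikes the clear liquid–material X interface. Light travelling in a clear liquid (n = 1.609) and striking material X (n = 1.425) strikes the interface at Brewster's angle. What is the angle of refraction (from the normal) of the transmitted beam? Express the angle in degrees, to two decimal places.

θ_t ≈ 48.47°

tan θ_B = n₂/n₁ = 1.425/1.609 = 0.8856, so θ_B = 41.53°.
At Brewster's angle the reflected and refracted rays are perpendicular, so θ_t = 90° − θ_B = 90° − 41.53° = 48.47°.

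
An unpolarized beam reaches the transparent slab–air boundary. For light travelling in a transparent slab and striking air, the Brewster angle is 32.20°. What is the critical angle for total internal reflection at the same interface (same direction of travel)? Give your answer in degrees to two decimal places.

From Brewster, n₂/n₁ = tan θ_B = tan 32.20° = 0.6297.
Then sin θ_c = n₂/n₁ = 0.6297, so θ_c = arcsin 0.6297 = 39.03°.

θ_c ≈ 39.03°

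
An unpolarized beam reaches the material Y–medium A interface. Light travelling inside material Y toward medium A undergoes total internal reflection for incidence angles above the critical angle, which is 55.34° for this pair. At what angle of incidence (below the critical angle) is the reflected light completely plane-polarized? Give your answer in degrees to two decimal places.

n₂/n₁ = sin θ_c = sin 55.34° = 0.8225.
tan θ_B equals the same ratio, so θ_B = arctan(0.8225) = 39.44°.

θ_B ≈ 39.44°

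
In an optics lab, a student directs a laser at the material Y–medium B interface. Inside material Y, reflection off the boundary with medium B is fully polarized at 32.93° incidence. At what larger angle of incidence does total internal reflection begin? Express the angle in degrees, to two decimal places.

θ_c ≈ 40.37°

tan θ_B = n₂/n₁ = tan 32.93° = 0.6477.
Total internal reflection: sin θ_c = n₂/n₁ = 0.6477.
θ_c = arcsin(0.6477) = 40.37°.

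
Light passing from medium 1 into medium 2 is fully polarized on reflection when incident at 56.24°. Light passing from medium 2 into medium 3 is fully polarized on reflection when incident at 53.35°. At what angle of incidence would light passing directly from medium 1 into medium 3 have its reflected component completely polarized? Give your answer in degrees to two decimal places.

n₂/n₁ = tan 56.24° = 1.4960 and n₃/n₂ = tan 53.35° = 1.3440.
Multiplying, n₃/n₁ = 1.4960 × 1.3440 = 2.0108, and θ_B(1→3) = arctan 2.0108 = 63.56°.

θ_B ≈ 63.56°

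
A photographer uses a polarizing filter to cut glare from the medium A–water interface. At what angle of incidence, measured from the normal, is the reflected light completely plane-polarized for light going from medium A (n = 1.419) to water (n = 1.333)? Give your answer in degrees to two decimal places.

θ_B ≈ 43.21°

tan θ_B = n₂/n₁ = 1.333/1.419 = 0.9394. Taking the arctangent, θ_B = 43.21°.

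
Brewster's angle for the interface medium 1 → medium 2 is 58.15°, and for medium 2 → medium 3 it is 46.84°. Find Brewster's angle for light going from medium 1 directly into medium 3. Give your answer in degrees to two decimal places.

θ_B ≈ 59.78°

n₂/n₁ = tan 58.15° = 1.6097 and n₃/n₂ = tan 46.84° = 1.0664.
So n₃/n₁ = (n₂/n₁)(n₃/n₂) = 1.6097 × 1.0664 = 1.7166.
θ_B(1→3) = arctan(1.7166) = 59.78°.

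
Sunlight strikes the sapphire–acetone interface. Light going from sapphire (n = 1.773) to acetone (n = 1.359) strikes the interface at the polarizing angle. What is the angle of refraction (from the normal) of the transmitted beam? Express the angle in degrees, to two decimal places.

θ_B = arctan(n₂/n₁) = arctan(1.359/1.773) = 37.47°.
At Brewster's angle the reflected and refracted rays are perpendicular, so θ_t = 90° − θ_B = 90° − 37.47° = 52.53°.

θ_t ≈ 52.53°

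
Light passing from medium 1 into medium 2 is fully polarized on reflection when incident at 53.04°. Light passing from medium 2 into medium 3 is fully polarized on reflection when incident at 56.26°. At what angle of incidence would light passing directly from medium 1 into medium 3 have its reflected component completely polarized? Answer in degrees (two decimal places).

θ_B ≈ 63.32°

Each Brewster angle gives a ratio: n₂/n₁ = tan 53.04° = 1.3290, n₃/n₂ = tan 56.26° = 1.4972.
Multiplying, n₃/n₁ = 1.3290 × 1.4972 = 1.9897, and θ_B(1→3) = arctan 1.9897 = 63.32°.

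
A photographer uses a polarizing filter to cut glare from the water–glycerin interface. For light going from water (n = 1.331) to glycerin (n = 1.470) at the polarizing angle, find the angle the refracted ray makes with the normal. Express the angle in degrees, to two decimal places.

θ_t ≈ 42.16°

θ_B = arctan(n₂/n₁) = arctan(1.470/1.331) = 47.84°.
At Brewster's angle the reflected and refracted rays are perpendicular, so θ_t = 90° − θ_B = 90° − 47.84° = 42.16°.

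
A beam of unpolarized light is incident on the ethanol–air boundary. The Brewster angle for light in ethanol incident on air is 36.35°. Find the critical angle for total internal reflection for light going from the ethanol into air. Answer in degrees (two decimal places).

θ_c ≈ 47.38°

n₂/n₁ = tan 36.35° = 0.7359; the critical angle satisfies sin θ_c = n₂/n₁.
θ_c = arcsin(0.7359) = 47.38°.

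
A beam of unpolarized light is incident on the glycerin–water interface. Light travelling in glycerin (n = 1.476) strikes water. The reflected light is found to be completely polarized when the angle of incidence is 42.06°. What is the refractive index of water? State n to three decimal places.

n ≈ 1.332

Full polarization of the reflected beam means tan θ_B = n₂/n₁, where n₁ is the incident medium (glycerin).
n₂ = n₁ tan θ_B = 1.476 × tan 42.06° = 1.332.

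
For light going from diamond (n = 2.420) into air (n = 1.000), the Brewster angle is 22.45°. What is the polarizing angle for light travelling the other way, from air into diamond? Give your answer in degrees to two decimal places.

θ_B' ≈ 67.55°

Reversing the direction swaps n₁ and n₂, so tan θ_B' = 1/tan θ_B and θ_B' = 90° − θ_B.
Hence θ_B' = 90° − 22.45° = 67.55°.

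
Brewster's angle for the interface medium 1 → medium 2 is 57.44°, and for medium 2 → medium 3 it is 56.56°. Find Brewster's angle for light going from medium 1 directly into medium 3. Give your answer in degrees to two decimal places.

tan θ_B(1→2) = n₂/n₁ = tan 57.44° = 1.5661.
tan θ_B(2→3) = n₃/n₂ = tan 56.56° = 1.5143.
n₃/n₁ = 2.3715. Then tan θ_B(1→3) = n₃/n₁, so θ_B(1→3) = arctan(2.3715) = 67.14°.

θ_B ≈ 67.14°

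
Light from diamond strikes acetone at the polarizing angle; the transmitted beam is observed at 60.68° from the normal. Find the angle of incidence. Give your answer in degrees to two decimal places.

Brewster's condition makes the reflected and refracted beams perpendicular: θ_B + θ_t = 90°.
θ_B = 90° − 60.68° = 29.32°.

θ_B ≈ 29.32°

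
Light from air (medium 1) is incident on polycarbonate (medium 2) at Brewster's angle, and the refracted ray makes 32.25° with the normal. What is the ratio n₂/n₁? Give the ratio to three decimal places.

At Brewster incidence θ_B = 90° − θ_t = 90° − 32.25° = 57.75°.
tan θ_B = n₂/n₁, so n₂/n₁ = tan 57.75° = 1.585.

n₂/n₁ ≈ 1.585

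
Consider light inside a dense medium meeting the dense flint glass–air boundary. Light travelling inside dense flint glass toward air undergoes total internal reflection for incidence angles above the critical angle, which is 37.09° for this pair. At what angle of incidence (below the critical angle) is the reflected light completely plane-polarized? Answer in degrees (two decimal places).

θ_B ≈ 31.09°

n₂/n₁ = sin θ_c = sin 37.09° = 0.6031.
tan θ_B equals the same ratio, so θ_B = arctan(0.6031) = 31.09°.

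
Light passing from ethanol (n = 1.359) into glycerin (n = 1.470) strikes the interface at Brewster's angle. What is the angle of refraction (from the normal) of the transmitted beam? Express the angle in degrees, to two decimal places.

θ_t ≈ 42.75°

First find Brewster's angle: tan θ_B = 1.470/1.359 = 1.0817, giving θ_B = 47.25°.
At Brewster's angle the reflected and refracted rays are perpendicular, so θ_t = 90° − θ_B = 90° − 47.25° = 42.75°.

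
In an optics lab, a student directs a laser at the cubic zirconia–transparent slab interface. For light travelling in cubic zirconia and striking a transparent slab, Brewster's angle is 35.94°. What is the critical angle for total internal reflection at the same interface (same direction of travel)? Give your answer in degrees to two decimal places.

θ_c ≈ 46.46°

From Brewster, n₂/n₁ = tan θ_B = tan 35.94° = 0.7249.
Then sin θ_c = n₂/n₁ = 0.7249, so θ_c = arcsin 0.7249 = 46.46°.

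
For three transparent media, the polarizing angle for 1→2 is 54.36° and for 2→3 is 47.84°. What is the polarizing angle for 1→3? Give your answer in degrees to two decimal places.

tan θ_B(1→2) = n₂/n₁ = tan 54.36° = 1.3947.
tan θ_B(2→3) = n₃/n₂ = tan 47.84° = 1.1044.
So n₃/n₁ = (n₂/n₁)(n₃/n₂) = 1.3947 × 1.1044 = 1.5403.
θ_B(1→3) = arctan(1.5403) = 57.01°.

θ_B ≈ 57.01°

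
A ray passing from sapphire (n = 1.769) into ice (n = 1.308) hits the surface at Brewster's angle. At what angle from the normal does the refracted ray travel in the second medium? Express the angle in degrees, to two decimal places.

θ_t ≈ 53.52°

First find Brewster's angle: tan θ_B = 1.308/1.769 = 0.7394, giving θ_B = 36.48°.
At Brewster's angle the reflected and refracted rays are perpendicular, so θ_t = 90° − θ_B = 90° − 36.48° = 53.52°.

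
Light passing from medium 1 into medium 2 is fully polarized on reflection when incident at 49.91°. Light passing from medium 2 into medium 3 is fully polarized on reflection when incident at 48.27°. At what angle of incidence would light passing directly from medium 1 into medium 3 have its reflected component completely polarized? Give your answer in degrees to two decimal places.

θ_B ≈ 53.10°

Each Brewster angle gives a ratio: n₂/n₁ = tan 49.91° = 1.1880, n₃/n₂ = tan 48.27° = 1.1212.
n₃/n₁ = 1.3319. Then tan θ_B(1→3) = n₃/n₁, so θ_B(1→3) = arctan(1.3319) = 53.10°.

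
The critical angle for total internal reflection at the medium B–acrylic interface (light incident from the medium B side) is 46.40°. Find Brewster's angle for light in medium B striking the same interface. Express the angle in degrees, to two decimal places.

θ_B ≈ 35.91°

At the critical angle sin θ_c = n₂/n₁, giving n₂/n₁ = sin 46.40° = 0.7242.
Then tan θ_B = n₂/n₁ = 0.7242, so θ_B = arctan 0.7242 = 35.91°.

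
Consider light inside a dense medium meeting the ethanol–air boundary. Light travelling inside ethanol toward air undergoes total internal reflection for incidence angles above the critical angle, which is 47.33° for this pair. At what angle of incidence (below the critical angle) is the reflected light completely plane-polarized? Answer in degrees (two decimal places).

θ_B ≈ 36.33°

n₂/n₁ = sin θ_c = sin 47.33° = 0.7353.
tan θ_B equals the same ratio, so θ_B = arctan(0.7353) = 36.33°.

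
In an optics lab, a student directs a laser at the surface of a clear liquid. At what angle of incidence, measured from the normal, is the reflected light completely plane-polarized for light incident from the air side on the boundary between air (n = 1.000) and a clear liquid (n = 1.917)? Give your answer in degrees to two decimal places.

θ_B ≈ 62.45°

tan θ_B = n₂/n₁ = 1.917/1.000 = 1.9170.
So θ_B = arctan 1.9170 = 62.45°.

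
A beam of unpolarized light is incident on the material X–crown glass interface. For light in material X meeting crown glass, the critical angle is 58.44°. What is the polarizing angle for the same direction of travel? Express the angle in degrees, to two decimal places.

θ_B ≈ 40.43°

sin θ_c = n₂/n₁, so n₂/n₁ = sin 58.44° = 0.8521.
Brewster: tan θ_B = n₂/n₁ = 0.8521.
θ_B = arctan(0.8521) = 40.43°.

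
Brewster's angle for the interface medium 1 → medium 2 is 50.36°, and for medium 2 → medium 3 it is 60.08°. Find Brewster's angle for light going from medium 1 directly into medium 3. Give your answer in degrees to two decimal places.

Each Brewster angle gives a ratio: n₂/n₁ = tan 50.36° = 1.2071, n₃/n₂ = tan 60.08° = 1.7376.
So n₃/n₁ = (n₂/n₁)(n₃/n₂) = 1.2071 × 1.7376 = 2.0975.
θ_B(1→3) = arctan(2.0975) = 64.51°.

θ_B ≈ 64.51°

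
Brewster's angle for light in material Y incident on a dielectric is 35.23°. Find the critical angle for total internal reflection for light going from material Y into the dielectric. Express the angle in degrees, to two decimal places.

tan θ_B = n₂/n₁ = tan 35.23° = 0.7062.
Total internal reflection: sin θ_c = n₂/n₁ = 0.7062.
θ_c = arcsin(0.7062) = 44.93°.

θ_c ≈ 44.93°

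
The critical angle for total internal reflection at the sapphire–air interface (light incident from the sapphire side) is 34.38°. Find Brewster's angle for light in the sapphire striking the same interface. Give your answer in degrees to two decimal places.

n₂/n₁ = sin θ_c = sin 34.38° = 0.5647.
tan θ_B equals the same ratio, so θ_B = arctan(0.5647) = 29.45°.

θ_B ≈ 29.45°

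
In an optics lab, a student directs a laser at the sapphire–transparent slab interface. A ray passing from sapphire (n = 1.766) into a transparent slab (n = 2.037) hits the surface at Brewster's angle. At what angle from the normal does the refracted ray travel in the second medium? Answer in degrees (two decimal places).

tan θ_B = n₂/n₁ = 2.037/1.766 = 1.1535, so θ_B = 49.08°.
The refracted ray is perpendicular to the reflected ray, so θ_t = 90° − θ_B = 40.92°.

θ_t ≈ 40.92°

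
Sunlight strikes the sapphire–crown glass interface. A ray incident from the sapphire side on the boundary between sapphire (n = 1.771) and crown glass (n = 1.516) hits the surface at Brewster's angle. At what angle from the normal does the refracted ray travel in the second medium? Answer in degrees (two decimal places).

θ_B = arctan(n₂/n₁) = arctan(1.516/1.771) = 40.56°.
The refracted ray is perpendicular to the reflected ray, so θ_t = 90° − θ_B = 49.44°.

θ_t ≈ 49.44°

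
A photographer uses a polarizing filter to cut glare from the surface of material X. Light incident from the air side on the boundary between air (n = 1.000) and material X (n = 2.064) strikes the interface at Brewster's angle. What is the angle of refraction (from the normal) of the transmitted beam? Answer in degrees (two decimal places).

First find Brewster's angle: tan θ_B = 2.064/1.000 = 2.0640, giving θ_B = 64.15°.
The refracted ray is perpendicular to the reflected ray, so θ_t = 90° − θ_B = 25.85°.

θ_t ≈ 25.85°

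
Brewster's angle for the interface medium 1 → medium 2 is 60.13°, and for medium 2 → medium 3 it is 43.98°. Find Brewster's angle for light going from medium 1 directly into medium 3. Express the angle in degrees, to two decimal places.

θ_B ≈ 59.24°

tan θ_B(1→2) = n₂/n₁ = tan 60.13° = 1.7412.
tan θ_B(2→3) = n₃/n₂ = tan 43.98° = 0.9650.
Multiplying, n₃/n₁ = 1.7412 × 0.9650 = 1.6802, and θ_B(1→3) = arctan 1.6802 = 59.24°.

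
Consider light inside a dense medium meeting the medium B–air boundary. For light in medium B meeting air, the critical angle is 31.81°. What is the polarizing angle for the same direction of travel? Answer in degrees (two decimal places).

n₂/n₁ = sin θ_c = sin 31.81° = 0.5271.
tan θ_B equals the same ratio, so θ_B = arctan(0.5271) = 27.79°.

θ_B ≈ 27.79°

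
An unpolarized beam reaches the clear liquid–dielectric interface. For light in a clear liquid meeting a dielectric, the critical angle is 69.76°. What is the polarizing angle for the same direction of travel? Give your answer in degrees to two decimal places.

θ_B ≈ 43.18°

sin θ_c = n₂/n₁, so n₂/n₁ = sin 69.76° = 0.9383.
Brewster: tan θ_B = n₂/n₁ = 0.9383.
θ_B = arctan(0.9383) = 43.18°.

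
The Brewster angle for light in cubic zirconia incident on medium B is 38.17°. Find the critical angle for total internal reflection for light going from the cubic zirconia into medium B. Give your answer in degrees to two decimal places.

θ_c ≈ 51.82°

From Brewster, n₂/n₁ = tan θ_B = tan 38.17° = 0.7861.
Then sin θ_c = n₂/n₁ = 0.7861, so θ_c = arcsin 0.7861 = 51.82°.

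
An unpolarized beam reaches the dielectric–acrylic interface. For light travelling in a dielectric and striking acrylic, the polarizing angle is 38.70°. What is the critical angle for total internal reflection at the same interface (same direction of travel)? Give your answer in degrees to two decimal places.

n₂/n₁ = tan 38.70° = 0.8012; the critical angle satisfies sin θ_c = n₂/n₁.
θ_c = arcsin(0.8012) = 53.24°.

θ_c ≈ 53.24°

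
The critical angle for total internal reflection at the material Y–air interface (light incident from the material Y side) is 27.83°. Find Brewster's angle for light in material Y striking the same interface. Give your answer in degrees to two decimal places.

θ_B ≈ 25.03°

n₂/n₁ = sin θ_c = sin 27.83° = 0.4668.
tan θ_B equals the same ratio, so θ_B = arctan(0.4668) = 25.03°.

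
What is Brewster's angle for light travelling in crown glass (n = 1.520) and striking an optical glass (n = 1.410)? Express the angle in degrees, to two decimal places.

θ_B ≈ 42.85°

Brewster's condition: tan θ_B = n₂/n₁ = 1.410/1.520 = 0.9276.
So θ_B = arctan 0.9276 = 42.85°.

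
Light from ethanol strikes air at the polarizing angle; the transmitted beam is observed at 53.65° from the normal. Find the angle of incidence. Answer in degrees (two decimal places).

θ_B ≈ 36.35°

Brewster's condition makes the reflected and refracted beams perpendicular: θ_B + θ_t = 90°.
So θ_B = 90° − θ_t = 90° − 53.65° = 36.35°.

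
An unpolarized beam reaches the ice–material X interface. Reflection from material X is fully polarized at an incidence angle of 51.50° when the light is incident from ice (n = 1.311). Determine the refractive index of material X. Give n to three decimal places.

At Brewster's angle, tan θ_B = n₂/n₁ with n₁ on the incident side (ice) and n₂ on the transmitted side (material X).
n₂ = n₁ tan θ_B = 1.311 × tan 51.50° = 1.648.

n ≈ 1.648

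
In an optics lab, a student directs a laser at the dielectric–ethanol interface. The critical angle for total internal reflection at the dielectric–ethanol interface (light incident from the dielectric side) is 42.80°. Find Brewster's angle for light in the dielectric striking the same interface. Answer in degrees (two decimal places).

θ_B ≈ 34.19°

n₂/n₁ = sin θ_c = sin 42.80° = 0.6794.
tan θ_B equals the same ratio, so θ_B = arctan(0.6794) = 34.19°.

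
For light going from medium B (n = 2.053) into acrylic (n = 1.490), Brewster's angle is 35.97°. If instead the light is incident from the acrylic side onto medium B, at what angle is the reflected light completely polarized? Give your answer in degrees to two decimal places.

θ_B' ≈ 54.03°

tan θ_B' = n₁/n₂ = 1/tan θ_B, so θ_B' = 90° − θ_B.
θ_B' = 90° − 35.97° = 54.03°.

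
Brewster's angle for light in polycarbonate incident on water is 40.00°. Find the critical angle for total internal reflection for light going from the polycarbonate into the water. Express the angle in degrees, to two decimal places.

θ_c ≈ 57.05°

From Brewster, n₂/n₁ = tan θ_B = tan 40.00° = 0.8391.
Then sin θ_c = n₂/n₁ = 0.8391, so θ_c = arcsin 0.8391 = 57.05°.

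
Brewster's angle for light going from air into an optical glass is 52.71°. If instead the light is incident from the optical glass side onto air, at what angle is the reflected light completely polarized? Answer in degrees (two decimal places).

The two Brewster angles are complementary: θ_B' = 90° − θ_B = 90° − 52.71° = 37.29°.

θ_B' ≈ 37.29°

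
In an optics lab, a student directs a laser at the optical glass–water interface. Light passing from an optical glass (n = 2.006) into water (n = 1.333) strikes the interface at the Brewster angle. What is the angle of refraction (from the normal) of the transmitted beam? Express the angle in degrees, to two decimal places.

θ_t ≈ 56.40°

First find Brewster's angle: tan θ_B = 1.333/2.006 = 0.6645, giving θ_B = 33.60°.
Since θ_B + θ_t = 90° at Brewster incidence, θ_t = 90° − 33.60° = 56.40°.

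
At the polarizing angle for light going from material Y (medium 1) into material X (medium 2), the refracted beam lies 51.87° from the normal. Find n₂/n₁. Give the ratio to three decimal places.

θ_B + θ_t = 90°, so θ_B = 90° − 51.87° = 38.13°.
Then n₂/n₁ = tan θ_B = tan 38.13° = 0.785.

n₂/n₁ ≈ 0.785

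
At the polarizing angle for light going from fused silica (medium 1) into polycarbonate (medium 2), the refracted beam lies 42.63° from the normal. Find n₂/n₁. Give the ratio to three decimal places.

At Brewster incidence θ_B = 90° − θ_t = 90° − 42.63° = 47.37°.
tan θ_B = n₂/n₁, so n₂/n₁ = tan 47.37° = 1.086.

n₂/n₁ ≈ 1.086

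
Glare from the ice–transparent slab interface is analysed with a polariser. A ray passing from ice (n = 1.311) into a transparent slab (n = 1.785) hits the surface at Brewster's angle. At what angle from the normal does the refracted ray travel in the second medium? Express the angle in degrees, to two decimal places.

θ_B = arctan(n₂/n₁) = arctan(1.785/1.311) = 53.70°.
The refracted ray is perpendicular to the reflected ray, so θ_t = 90° − θ_B = 36.30°.

θ_t ≈ 36.30°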